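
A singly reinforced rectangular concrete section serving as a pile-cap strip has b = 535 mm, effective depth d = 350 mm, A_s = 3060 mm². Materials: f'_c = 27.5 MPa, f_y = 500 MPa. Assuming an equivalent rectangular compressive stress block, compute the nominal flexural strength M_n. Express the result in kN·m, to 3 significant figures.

M_n ≈ 442 kN·m

T = A_s f_y = 3060 × 500 = 1530000 N = 1530 kN.
From C = T: a = T/(0.85 f'_c b) = 1530000/(0.85 × 27.5 × 535) = 122.34 mm.
M_n = T(d − a/2) = 1530 kN × (350 − 61.17) mm = 441.91 kN·m.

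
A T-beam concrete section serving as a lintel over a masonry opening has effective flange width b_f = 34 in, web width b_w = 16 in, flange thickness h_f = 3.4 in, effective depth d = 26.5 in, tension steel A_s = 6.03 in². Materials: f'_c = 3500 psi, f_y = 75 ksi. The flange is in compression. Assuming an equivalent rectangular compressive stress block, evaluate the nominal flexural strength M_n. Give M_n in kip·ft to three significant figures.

M_n ≈ 909 kip·ft

Tension: T = A_s f_y = 6.03 × 75 = 452.25 kips.
Try a within the flange: a = T/(0.85 f'_c b_f) = 452.25/(0.85 × 3.5 × 34) = 4.471 in.
a = 4.471 > h_f = 3.4 in: the block extends into the web. Split into flange-overhang and web parts.
C_f = 0.85 f'_c (b_f − b_w) h_f = 0.85 × 3.5 × (34 − 16) × 3.4 = 182.1 kips.
Remaining web compression depth: a_w = (T − C_f)/(0.85 f'_c b_w) = (452.25 − 182.1)/(0.85 × 3.5 × 16) = 5.675 in.
M_n = C_f(d − h_f/2) + (T − C_f)(d − a_w/2) = 182.1 × (26.5 − 1.7) + 270.15 × (26.5 − 2.8375) = 4516.1 + 6392.4 = 10908.5 kip·in.
M_n = 10908.5/12 = 909.04 kip·ft.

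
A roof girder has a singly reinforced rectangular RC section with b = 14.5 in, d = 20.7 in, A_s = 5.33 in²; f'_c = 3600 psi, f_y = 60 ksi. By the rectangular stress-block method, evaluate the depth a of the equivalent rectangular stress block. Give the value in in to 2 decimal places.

a ≈ 7.21 in

T = A_s f_y = 5.33 × 60 = 319.8 kips.
a = T/(0.85 f'_c b) = 319.8/(0.85 × 3.6 × 14.5) = 7.21 in.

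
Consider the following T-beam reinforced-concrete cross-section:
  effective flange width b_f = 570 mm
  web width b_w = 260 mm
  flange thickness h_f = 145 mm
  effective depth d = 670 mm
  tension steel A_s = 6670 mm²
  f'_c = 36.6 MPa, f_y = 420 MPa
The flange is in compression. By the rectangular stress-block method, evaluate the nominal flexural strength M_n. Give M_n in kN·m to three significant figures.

Tension: T = A_s f_y = 6670 × 420 = 2801400 N.
Try a within the flange: a = T/(0.85 f'_c b_f) = 2801400/(0.85 × 36.6 × 570) = 157.98 mm.
a = 157.98 > h_f = 145 mm: the block extends into the web. Split into flange-overhang and web parts.
C_f = 0.85 f'_c (b_f − b_w) h_f = 0.85 × 36.6 × (570 − 260) × 145 = 1398395 N.
Remaining web compression depth: a_w = (T − C_f)/(0.85 f'_c b_w) = (2801400 − 1398395)/(0.85 × 36.6 × 260) = 173.45 mm.
M_n = C_f(d − h_f/2) + (T − C_f)(d − a_w/2) = 1398395 × (670 − 72.5) + 1403005 × (670 − 86.725) = 835.54 + 818.34 = 1653.88 × 10⁶ N·mm.
M_n = 1653.88 kN·m.

M_n ≈ 1650 kN·m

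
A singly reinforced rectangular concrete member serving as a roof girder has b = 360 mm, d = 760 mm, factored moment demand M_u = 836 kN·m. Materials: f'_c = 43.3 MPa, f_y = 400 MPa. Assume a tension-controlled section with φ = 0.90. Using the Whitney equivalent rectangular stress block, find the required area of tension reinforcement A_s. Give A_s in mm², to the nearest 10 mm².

A_s ≈ 3270 mm²

M_n = M_u/φ = 836/0.90 = 928.889 kN·m.
With M_n = 0.85 f'_c a b (d − a/2), solve the quadratic for a:
a = d − √(d² − 2M_n/(0.85 f'_c b)) = 760 − √(760² − 2 × 928.889×10⁶/(0.85 × 43.3 × 360)) = 98.65 mm.
A_s = 0.85 f'_c a b / f_y = 0.85 × 43.3 × 98.65 × 360 / 400 = 3267.7 mm².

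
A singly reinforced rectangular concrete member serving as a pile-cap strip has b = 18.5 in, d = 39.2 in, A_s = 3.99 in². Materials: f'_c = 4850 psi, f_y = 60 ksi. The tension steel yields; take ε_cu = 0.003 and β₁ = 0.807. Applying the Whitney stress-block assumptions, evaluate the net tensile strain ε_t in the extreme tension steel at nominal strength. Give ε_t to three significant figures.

a = A_s f_y/(0.85 f'_c b) = 3.139 in.
β₁ = 0.807, so c = a/β₁ = 3.139/0.807 = 3.890 in.
From the linear strain diagram with ε_cu = 0.003: ε_t = 0.003 (d − c)/c = 0.003 × (39.2 − 3.890)/3.890 = 0.0272.
Since ε_t ≥ 0.005, the section is tension-controlled.

ε_t ≈ 0.0272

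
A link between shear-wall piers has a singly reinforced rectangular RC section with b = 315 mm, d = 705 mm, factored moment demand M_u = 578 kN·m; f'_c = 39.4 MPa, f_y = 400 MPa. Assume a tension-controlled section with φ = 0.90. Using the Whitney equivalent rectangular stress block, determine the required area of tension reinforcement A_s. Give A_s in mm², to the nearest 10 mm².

M_n = M_u/φ = 578/0.90 = 642.222 kN·m.
With M_n = 0.85 f'_c a b (d − a/2), solve the quadratic for a:
a = d − √(d² − 2M_n/(0.85 f'_c b)) = 705 − √(705² − 2 × 642.222×10⁶/(0.85 × 39.4 × 315)) = 92.41 mm.
A_s = 0.85 f'_c a b / f_y = 0.85 × 39.4 × 92.41 × 315 / 400 = 2437.2 mm².

A_s ≈ 2440 mm²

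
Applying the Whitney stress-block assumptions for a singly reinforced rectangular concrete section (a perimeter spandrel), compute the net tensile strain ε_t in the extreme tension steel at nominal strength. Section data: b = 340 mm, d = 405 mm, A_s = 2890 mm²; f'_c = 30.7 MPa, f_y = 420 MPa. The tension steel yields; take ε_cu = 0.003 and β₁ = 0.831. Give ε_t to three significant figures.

ε_t ≈ 0.00438

a = A_s f_y/(0.85 f'_c b) = 136.81 mm.
β₁ = 0.831, so c = a/β₁ = 136.81/0.831 = 164.63 mm.
From the linear strain diagram with ε_cu = 0.003: ε_t = 0.003 (d − c)/c = 0.003 × (405 − 164.63)/164.63 = 0.00438.
ε_t is between 0.004 and 0.005 — transition zone.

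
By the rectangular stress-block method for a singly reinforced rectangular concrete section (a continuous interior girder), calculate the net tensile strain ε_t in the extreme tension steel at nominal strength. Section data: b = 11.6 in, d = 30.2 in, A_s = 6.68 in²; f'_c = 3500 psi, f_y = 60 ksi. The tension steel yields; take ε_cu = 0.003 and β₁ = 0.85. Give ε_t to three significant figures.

ε_t ≈ 0.00363

a = A_s f_y/(0.85 f'_c b) = 11.614 in.
β₁ = 0.85, so c = a/β₁ = 11.614/0.85 = 13.664 in.
From the linear strain diagram with ε_cu = 0.003: ε_t = 0.003 (d − c)/c = 0.003 × (30.2 − 13.664)/13.664 = 0.00363.
ε_t < 0.004 — the section is over-reinforced for flexure under ACI limits.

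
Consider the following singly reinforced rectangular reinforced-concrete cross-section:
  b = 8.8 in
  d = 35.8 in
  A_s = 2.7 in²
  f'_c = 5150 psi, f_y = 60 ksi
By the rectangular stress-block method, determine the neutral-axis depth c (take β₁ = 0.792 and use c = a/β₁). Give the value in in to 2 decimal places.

c ≈ 5.31 in

T = A_s f_y = 2.7 × 60 = 162 kips.
a = T/(0.85 f'_c b) = 162/(0.85 × 5.15 × 8.8) = 4.2054 in.
With β₁ = 0.792, c = a/β₁ = 4.2054/0.792 = 5.31 in.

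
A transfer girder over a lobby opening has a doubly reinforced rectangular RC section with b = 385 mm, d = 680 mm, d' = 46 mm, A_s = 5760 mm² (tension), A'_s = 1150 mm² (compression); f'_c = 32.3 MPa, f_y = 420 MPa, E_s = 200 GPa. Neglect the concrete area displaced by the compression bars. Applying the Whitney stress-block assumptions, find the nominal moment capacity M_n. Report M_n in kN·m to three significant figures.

Assume both tension and compression steel yield.
Net tension couple steel: A_s − A'_s = 4610 mm².
a = (A_s − A'_s) f_y / (0.85 f'_c b) = 1936200/(0.85 × 32.3 × 385) = 183.18 mm.
c = a/β₁ = 183.18/0.819 = 223.66 mm; ε'_s = 0.003(c − d')/c = 0.0024 ≥ f_y/E_s = 0.0021, so compression steel does yield.
M_n = (A_s − A'_s) f_y (d − a/2) + A'_s f_y (d − d') = [1936200 × (680 − 91.59) + 483000 × (680 − 46)] × 10⁻⁶ = 1139.28 + 306.22 = 1445.50 kN·m.

M_n ≈ 1450 kN·m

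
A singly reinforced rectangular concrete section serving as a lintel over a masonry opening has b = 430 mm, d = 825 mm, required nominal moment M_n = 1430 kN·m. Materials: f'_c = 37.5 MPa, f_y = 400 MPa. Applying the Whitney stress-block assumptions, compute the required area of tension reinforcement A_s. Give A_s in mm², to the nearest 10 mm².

A_s ≈ 4730 mm²

With M_n = 0.85 f'_c a b (d − a/2), solve the quadratic for a:
a = d − √(d² − 2M_n/(0.85 f'_c b)) = 825 − √(825² − 2 × 1430×10⁶/(0.85 × 37.5 × 430)) = 138.01 mm.
A_s = 0.85 f'_c a b / f_y = 0.85 × 37.5 × 138.01 × 430 / 400 = 4729.0 mm².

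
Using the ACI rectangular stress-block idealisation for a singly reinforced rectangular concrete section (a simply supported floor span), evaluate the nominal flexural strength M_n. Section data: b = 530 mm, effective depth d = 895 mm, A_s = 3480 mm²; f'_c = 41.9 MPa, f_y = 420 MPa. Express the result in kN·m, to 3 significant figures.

M_n ≈ 1250 kN·m

T = A_s f_y = 3480 × 420 = 1461600 N = 1461.6 kN.
From C = T: a = T/(0.85 f'_c b) = 1461600/(0.85 × 41.9 × 530) = 77.43 mm.
M_n = T(d − a/2) = 1461.6 kN × (895 − 38.715) mm = 1251.55 kN·m.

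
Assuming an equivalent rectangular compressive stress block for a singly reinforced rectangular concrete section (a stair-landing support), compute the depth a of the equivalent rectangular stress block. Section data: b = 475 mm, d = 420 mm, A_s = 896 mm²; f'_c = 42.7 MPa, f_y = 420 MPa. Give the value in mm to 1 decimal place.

a ≈ 21.8 mm

T = A_s f_y = 896 × 420 = 376320 N = 376.32 kN.
Setting C = 0.85 f'_c a b equal to T: a = 376320/(0.85 × 42.7 × 475) = 21.8 mm.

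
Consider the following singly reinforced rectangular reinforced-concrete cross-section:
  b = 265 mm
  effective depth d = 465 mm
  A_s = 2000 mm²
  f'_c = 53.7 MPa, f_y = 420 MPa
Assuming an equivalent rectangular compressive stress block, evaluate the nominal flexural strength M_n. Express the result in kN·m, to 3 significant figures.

T = A_s f_y = 2000 × 420 = 840000 N = 840 kN.
From C = T: a = T/(0.85 f'_c b) = 840000/(0.85 × 53.7 × 265) = 69.44 mm.
M_n = T(d − a/2) = 840 kN × (465 − 34.72) mm = 361.44 kN·m.

M_n ≈ 361 kN·m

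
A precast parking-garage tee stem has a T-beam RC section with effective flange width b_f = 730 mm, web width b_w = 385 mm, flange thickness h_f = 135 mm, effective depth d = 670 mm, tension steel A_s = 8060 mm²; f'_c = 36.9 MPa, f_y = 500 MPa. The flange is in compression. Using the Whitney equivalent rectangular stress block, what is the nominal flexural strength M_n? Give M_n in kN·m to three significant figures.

M_n ≈ 2330 kN·m

Tension: T = A_s f_y = 8060 × 500 = 4030000 N.
Try a within the flange: a = T/(0.85 f'_c b_f) = 4030000/(0.85 × 36.9 × 730) = 176.01 mm.
a = 176.01 > h_f = 135 mm: the block extends into the web. Split into flange-overhang and web parts.
C_f = 0.85 f'_c (b_f − b_w) h_f = 0.85 × 36.9 × (730 − 385) × 135 = 1460825 N.
Remaining web compression depth: a_w = (T − C_f)/(0.85 f'_c b_w) = (4030000 − 1460825)/(0.85 × 36.9 × 385) = 212.76 mm.
M_n = C_f(d − h_f/2) + (T − C_f)(d − a_w/2) = 1460825 × (670 − 67.5) + 2569175 × (670 − 106.38) = 880.15 + 1448.04 = 2328.19 × 10⁶ N·mm.
M_n = 2328.19 kN·m.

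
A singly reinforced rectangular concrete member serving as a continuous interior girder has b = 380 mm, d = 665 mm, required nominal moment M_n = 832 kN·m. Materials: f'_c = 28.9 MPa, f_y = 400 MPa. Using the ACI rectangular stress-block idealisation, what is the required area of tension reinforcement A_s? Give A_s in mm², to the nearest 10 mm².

With M_n = 0.85 f'_c a b (d − a/2), solve the quadratic for a:
a = d − √(d² − 2M_n/(0.85 f'_c b)) = 665 − √(665² − 2 × 832×10⁶/(0.85 × 28.9 × 380)) = 151.22 mm.
A_s = 0.85 f'_c a b / f_y = 0.85 × 28.9 × 151.22 × 380 / 400 = 3529.0 mm².

A_s ≈ 3530 mm²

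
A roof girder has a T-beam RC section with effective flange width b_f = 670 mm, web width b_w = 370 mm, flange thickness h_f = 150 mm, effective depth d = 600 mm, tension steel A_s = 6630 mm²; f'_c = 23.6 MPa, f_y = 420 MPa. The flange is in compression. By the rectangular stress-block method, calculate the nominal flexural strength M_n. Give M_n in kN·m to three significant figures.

Tension: T = A_s f_y = 6630 × 420 = 2784600 N.
Try a within the flange: a = T/(0.85 f'_c b_f) = 2784600/(0.85 × 23.6 × 670) = 207.18 mm.
a = 207.18 > h_f = 150 mm: the block extends into the web. Split into flange-overhang and web parts.
C_f = 0.85 f'_c (b_f − b_w) h_f = 0.85 × 23.6 × (670 − 370) × 150 = 902700 N.
Remaining web compression depth: a_w = (T − C_f)/(0.85 f'_c b_w) = (2784600 − 902700)/(0.85 × 23.6 × 370) = 253.55 mm.
M_n = C_f(d − h_f/2) + (T − C_f)(d − a_w/2) = 902700 × (600 − 75) + 1881900 × (600 − 126.775) = 473.92 + 890.56 = 1364.48 × 10⁶ N·mm.
M_n = 1364.48 kN·m.

M_n ≈ 1360 kN·m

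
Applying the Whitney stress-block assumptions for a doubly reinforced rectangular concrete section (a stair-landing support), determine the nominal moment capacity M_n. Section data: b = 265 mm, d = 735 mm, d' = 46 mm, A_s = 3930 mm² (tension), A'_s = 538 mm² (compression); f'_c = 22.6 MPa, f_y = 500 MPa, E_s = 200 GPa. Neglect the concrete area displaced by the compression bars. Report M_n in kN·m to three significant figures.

Assume both tension and compression steel yield.
Net tension couple steel: A_s − A'_s = 3392 mm².
a = (A_s − A'_s) f_y / (0.85 f'_c b) = 1696000/(0.85 × 22.6 × 265) = 333.16 mm.
c = a/β₁ = 333.16/0.85 = 391.95 mm; ε'_s = 0.003(c − d')/c = 0.0026 ≥ f_y/E_s = 0.0025, so compression steel does yield.
M_n = (A_s − A'_s) f_y (d − a/2) + A'_s f_y (d − d') = [1696000 × (735 − 166.58) + 269000 × (735 − 46)] × 10⁻⁶ = 964.04 + 185.34 = 1149.38 kN·m.

M_n ≈ 1150 kN·m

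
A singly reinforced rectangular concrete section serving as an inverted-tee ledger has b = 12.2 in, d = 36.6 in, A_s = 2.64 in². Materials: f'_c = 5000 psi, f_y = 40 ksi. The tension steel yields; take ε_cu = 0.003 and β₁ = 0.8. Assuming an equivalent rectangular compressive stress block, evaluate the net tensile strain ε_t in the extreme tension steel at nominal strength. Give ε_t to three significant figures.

ε_t ≈ 0.0401

a = A_s f_y/(0.85 f'_c b) = 2.037 in.
β₁ = 0.8, so c = a/β₁ = 2.037/0.8 = 2.546 in.
From the linear strain diagram with ε_cu = 0.003: ε_t = 0.003 (d − c)/c = 0.003 × (36.6 − 2.546)/2.546 = 0.0401.
Since ε_t ≥ 0.005, the section is tension-controlled.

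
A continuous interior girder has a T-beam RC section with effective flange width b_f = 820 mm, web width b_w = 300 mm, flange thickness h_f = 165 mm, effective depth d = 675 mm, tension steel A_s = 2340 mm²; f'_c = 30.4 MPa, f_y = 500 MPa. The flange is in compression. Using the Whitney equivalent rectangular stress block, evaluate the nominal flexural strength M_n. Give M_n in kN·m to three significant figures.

Tension: T = A_s f_y = 2340 × 500 = 1170000 N.
Try a within the flange: a = T/(0.85 f'_c b_f) = 1170000/(0.85 × 30.4 × 820) = 55.22 mm.
Since a = 55.22 ≤ h_f = 165 mm, the stress block lies entirely in the flange; analyse as a rectangular beam of width b_f.
M_n = T(d − a/2) = 1170000 × (675 − 27.61) = 757.45 × 10⁶ N·mm.
M_n = 757.45 kN·m.

M_n ≈ 757 kN·m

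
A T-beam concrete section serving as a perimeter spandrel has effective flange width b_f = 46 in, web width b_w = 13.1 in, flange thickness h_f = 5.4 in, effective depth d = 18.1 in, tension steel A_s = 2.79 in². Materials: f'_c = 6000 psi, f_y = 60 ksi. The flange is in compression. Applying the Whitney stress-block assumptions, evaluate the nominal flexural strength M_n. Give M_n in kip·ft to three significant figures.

Tension: T = A_s f_y = 2.79 × 60 = 167.4 kips.
Try a within the flange: a = T/(0.85 f'_c b_f) = 167.4/(0.85 × 6 × 46) = 0.714 in.
Since a = 0.714 ≤ h_f = 5.4 in, the stress block lies entirely in the flange; analyse as a rectangular beam of width b_f.
M_n = T(d − a/2) = 167.4 × (18.1 − 0.357) = 2970.2 kip·in.
M_n = 2970.2/12 = 247.52 kip·ft.

M_n ≈ 248 kip·ft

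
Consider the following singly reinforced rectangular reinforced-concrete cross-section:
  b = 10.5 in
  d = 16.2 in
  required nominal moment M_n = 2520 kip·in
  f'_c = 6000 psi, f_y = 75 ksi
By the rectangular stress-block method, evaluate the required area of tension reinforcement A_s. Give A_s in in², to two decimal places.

From M_n = 0.85 f'_c a b (d − a/2):
a = d − √(d² − 2M_n/(0.85 f'_c b)) = 16.2 − √(16.2² − 2 × 2520/(0.85 × 6 × 10.5)) = 3.226 in.
A_s = 0.85 f'_c a b / f_y = 0.85 × 6 × 3.226 × 10.5 / 75 = 2.303 in².

A_s ≈ 2.30 in²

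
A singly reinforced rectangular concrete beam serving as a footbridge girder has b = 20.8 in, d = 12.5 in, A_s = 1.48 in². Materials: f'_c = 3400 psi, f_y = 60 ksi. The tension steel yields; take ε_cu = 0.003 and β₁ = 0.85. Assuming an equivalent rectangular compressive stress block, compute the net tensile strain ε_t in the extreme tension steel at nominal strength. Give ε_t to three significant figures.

ε_t ≈ 0.0186

a = A_s f_y/(0.85 f'_c b) = 1.477 in.
β₁ = 0.85, so c = a/β₁ = 1.477/0.85 = 1.738 in.
From the linear strain diagram with ε_cu = 0.003: ε_t = 0.003 (d − c)/c = 0.003 × (12.5 − 1.738)/1.738 = 0.0186.
Since ε_t ≥ 0.005, the section is tension-controlled.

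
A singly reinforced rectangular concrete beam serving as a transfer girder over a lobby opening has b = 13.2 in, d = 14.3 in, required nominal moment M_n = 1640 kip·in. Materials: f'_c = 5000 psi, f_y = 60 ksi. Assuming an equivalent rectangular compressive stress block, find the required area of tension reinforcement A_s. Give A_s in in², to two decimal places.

From M_n = 0.85 f'_c a b (d − a/2):
a = d − √(d² − 2M_n/(0.85 f'_c b)) = 14.3 − √(14.3² − 2 × 1640/(0.85 × 5 × 13.2)) = 2.216 in.
A_s = 0.85 f'_c a b / f_y = 0.85 × 5 × 2.216 × 13.2 / 60 = 2.072 in².

A_s ≈ 2.07 in²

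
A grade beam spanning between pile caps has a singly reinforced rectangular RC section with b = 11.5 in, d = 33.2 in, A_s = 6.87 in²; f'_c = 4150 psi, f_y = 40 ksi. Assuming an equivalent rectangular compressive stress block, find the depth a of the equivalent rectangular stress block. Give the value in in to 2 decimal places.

T = A_s f_y = 6.87 × 40 = 274.8 kips.
a = T/(0.85 f'_c b) = 274.8/(0.85 × 4.15 × 11.5) = 6.77 in.

a ≈ 6.77 in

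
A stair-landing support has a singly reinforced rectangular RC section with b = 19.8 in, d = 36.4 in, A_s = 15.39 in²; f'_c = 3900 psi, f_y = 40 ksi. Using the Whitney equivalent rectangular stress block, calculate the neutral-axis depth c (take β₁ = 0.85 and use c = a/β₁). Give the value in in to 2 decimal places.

c ≈ 11.03 in

T = A_s f_y = 15.39 × 40 = 615.6 kips.
a = T/(0.85 f'_c b) = 615.6/(0.85 × 3.9 × 19.8) = 9.3789 in.
With β₁ = 0.85, c = a/β₁ = 9.3789/0.85 = 11.03 in.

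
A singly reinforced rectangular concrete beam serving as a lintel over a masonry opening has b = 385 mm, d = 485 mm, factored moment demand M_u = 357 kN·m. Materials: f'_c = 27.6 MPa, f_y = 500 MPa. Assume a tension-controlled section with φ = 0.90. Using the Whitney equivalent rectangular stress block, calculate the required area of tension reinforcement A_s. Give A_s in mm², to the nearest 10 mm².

M_n = M_u/φ = 357/0.90 = 396.667 kN·m.
With M_n = 0.85 f'_c a b (d − a/2), solve the quadratic for a:
a = d − √(d² − 2M_n/(0.85 f'_c b)) = 485 − √(485² − 2 × 396.667×10⁶/(0.85 × 27.6 × 385)) = 101.09 mm.
A_s = 0.85 f'_c a b / f_y = 0.85 × 27.6 × 101.09 × 385 / 500 = 1826.1 mm².

A_s ≈ 1830 mm²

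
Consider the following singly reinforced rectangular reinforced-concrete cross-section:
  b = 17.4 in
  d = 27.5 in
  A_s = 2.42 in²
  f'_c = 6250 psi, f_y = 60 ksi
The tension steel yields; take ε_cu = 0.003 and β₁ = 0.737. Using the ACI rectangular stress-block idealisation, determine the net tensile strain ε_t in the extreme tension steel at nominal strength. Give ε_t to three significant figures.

ε_t ≈ 0.0357

a = A_s f_y/(0.85 f'_c b) = 1.571 in.
β₁ = 0.737, so c = a/β₁ = 1.571/0.737 = 2.132 in.
From the linear strain diagram with ε_cu = 0.003: ε_t = 0.003 (d − c)/c = 0.003 × (27.5 − 2.132)/2.132 = 0.0357.
Since ε_t ≥ 0.005, the section is tension-controlled.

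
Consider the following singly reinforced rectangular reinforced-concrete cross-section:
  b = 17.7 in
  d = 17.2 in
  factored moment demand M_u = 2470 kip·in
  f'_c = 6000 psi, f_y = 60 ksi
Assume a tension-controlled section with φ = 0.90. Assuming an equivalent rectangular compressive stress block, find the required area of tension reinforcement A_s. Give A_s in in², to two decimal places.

A_s ≈ 2.81 in²

M_n = M_u/φ = 2470/0.90 = 2744.44 kip·in.
From M_n = 0.85 f'_c a b (d − a/2):
a = d − √(d² − 2M_n/(0.85 f'_c b)) = 17.2 − √(17.2² − 2 × 2744.44/(0.85 × 6 × 17.7)) = 1.869 in.
A_s = 0.85 f'_c a b / f_y = 0.85 × 6 × 1.869 × 17.7 / 60 = 2.812 in².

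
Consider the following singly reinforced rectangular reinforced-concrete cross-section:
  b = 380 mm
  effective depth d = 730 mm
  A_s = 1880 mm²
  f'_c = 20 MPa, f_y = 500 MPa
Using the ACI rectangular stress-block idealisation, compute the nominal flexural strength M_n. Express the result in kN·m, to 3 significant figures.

M_n ≈ 618 kN·m

T = A_s f_y = 1880 × 500 = 940000 N = 940 kN.
From C = T: a = T/(0.85 f'_c b) = 940000/(0.85 × 20 × 380) = 145.51 mm.
M_n = T(d − a/2) = 940 kN × (730 − 72.755) mm = 617.81 kN·m.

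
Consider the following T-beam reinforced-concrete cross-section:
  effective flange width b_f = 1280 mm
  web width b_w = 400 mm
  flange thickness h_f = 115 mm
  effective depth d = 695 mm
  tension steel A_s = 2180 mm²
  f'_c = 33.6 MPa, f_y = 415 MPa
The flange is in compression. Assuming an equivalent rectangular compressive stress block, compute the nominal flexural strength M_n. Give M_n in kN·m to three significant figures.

Tension: T = A_s f_y = 2180 × 415 = 904700 N.
Try a within the flange: a = T/(0.85 f'_c b_f) = 904700/(0.85 × 33.6 × 1280) = 24.75 mm.
Since a = 24.75 ≤ h_f = 115 mm, the stress block lies entirely in the flange; analyse as a rectangular beam of width b_f.
M_n = T(d − a/2) = 904700 × (695 − 12.375) = 617.57 × 10⁶ N·mm.
M_n = 617.57 kN·m.

M_n ≈ 618 kN·m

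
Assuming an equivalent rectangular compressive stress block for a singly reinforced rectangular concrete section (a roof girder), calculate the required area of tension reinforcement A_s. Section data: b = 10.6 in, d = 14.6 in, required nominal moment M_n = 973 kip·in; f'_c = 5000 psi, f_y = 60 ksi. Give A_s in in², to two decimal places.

A_s ≈ 1.17 in²

From M_n = 0.85 f'_c a b (d − a/2):
a = d − √(d² − 2M_n/(0.85 f'_c b)) = 14.6 − √(14.6² − 2 × 973/(0.85 × 5 × 10.6)) = 1.563 in.
A_s = 0.85 f'_c a b / f_y = 0.85 × 5 × 1.563 × 10.6 / 60 = 1.174 in².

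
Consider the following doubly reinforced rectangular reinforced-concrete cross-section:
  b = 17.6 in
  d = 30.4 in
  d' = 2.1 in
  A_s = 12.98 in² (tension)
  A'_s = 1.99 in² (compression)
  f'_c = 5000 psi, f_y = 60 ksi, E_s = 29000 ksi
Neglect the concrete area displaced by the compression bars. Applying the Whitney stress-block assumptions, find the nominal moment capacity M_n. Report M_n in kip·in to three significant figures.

Assume both steels yield.
a = (A_s − A'_s) f_y/(0.85 f'_c b) = (12.98 − 1.99) × 60/(0.85 × 5 × 17.6) = 8.816 in.
c = a/β₁ = 8.816/0.8 = 11.020 in; ε'_s = 0.003(c − d')/c = 0.0024 ≥ ε_y = 0.0021, so the compression steel yields.
M_n = (A_s − A'_s) f_y (d − a/2) + A'_s f_y (d − d') = 659.4 × (30.4 − 4.408) + 119.4 × (30.4 − 2.1) = 17139.1 + 3379.0 = 20518.1 kip·in.

M_n ≈ 20500 kip·in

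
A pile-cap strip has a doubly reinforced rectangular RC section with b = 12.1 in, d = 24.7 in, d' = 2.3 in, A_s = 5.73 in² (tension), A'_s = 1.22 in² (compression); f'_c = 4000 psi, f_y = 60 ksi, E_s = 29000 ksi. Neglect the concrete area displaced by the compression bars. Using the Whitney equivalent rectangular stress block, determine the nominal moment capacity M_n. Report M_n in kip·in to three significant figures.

Assume both steels yield.
a = (A_s − A'_s) f_y/(0.85 f'_c b) = (5.73 − 1.22) × 60/(0.85 × 4 × 12.1) = 6.578 in.
c = a/β₁ = 6.578/0.85 = 7.739 in; ε'_s = 0.003(c − d')/c = 0.0021 ≥ ε_y = 0.0021, so the compression steel yields.
M_n = (A_s − A'_s) f_y (d − a/2) + A'_s f_y (d − d') = 270.6 × (24.7 − 3.289) + 73.2 × (24.7 − 2.3) = 5793.8 + 1639.7 = 7433.5 kip·in.

M_n ≈ 7430 kip·in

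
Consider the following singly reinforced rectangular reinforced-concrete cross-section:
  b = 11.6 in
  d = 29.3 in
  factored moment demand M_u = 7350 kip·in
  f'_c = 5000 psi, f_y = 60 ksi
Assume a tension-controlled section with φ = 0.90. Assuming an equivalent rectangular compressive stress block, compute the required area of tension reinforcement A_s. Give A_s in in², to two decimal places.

A_s ≈ 5.21 in²

M_n = M_u/φ = 7350/0.90 = 8166.67 kip·in.
From M_n = 0.85 f'_c a b (d − a/2):
a = d − √(d² − 2M_n/(0.85 f'_c b)) = 29.3 − √(29.3² − 2 × 8166.67/(0.85 × 5 × 11.6)) = 6.339 in.
A_s = 0.85 f'_c a b / f_y = 0.85 × 5 × 6.339 × 11.6 / 60 = 5.209 in².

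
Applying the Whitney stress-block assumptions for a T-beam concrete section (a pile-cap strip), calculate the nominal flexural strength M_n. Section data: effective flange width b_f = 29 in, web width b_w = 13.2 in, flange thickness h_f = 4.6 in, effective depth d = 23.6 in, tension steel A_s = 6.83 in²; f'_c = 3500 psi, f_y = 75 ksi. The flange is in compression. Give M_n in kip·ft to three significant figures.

M_n ≈ 873 kip·ft

Tension: T = A_s f_y = 6.83 × 75 = 512.25 kips.
Try a within the flange: a = T/(0.85 f'_c b_f) = 512.25/(0.85 × 3.5 × 29) = 5.937 in.
a = 5.937 > h_f = 4.6 in: the block extends into the web. Split into flange-overhang and web parts.
C_f = 0.85 f'_c (b_f − b_w) h_f = 0.85 × 3.5 × (29 − 13.2) × 4.6 = 216.2 kips.
Remaining web compression depth: a_w = (T − C_f)/(0.85 f'_c b_w) = (512.25 − 216.2)/(0.85 × 3.5 × 13.2) = 7.539 in.
M_n = C_f(d − h_f/2) + (T − C_f)(d − a_w/2) = 216.2 × (23.6 − 2.3) + 296.05 × (23.6 − 3.7695) = 4605.1 + 5870.8 = 10475.9 kip·in.
M_n = 10475.9/12 = 872.99 kip·ft.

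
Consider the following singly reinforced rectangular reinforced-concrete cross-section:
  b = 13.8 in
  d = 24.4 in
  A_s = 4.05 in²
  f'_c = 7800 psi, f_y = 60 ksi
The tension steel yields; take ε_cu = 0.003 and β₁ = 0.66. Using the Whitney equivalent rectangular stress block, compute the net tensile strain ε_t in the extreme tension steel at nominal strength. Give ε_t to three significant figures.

a = A_s f_y/(0.85 f'_c b) = 2.656 in.
β₁ = 0.66, so c = a/β₁ = 2.656/0.66 = 4.024 in.
From the linear strain diagram with ε_cu = 0.003: ε_t = 0.003 (d − c)/c = 0.003 × (24.4 − 4.024)/4.024 = 0.0152.
Since ε_t ≥ 0.005, the section is tension-controlled.

ε_t ≈ 0.0152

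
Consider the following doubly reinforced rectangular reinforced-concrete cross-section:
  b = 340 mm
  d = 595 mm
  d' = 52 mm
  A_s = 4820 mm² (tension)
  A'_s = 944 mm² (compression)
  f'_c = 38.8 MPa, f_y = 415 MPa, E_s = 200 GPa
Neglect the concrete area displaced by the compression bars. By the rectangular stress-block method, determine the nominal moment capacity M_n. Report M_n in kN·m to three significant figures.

Assume both tension and compression steel yield.
Net tension couple steel: A_s − A'_s = 3876 mm².
a = (A_s − A'_s) f_y / (0.85 f'_c b) = 1608540/(0.85 × 38.8 × 340) = 143.45 mm.
c = a/β₁ = 143.45/0.773 = 185.58 mm; ε'_s = 0.003(c − d')/c = 0.0022 ≥ f_y/E_s = 0.0021, so compression steel does yield.
M_n = (A_s − A'_s) f_y (d − a/2) + A'_s f_y (d − d') = [1608540 × (595 − 71.725) + 391760 × (595 − 52)] × 10⁻⁶ = 841.71 + 212.73 = 1054.44 kN·m.

M_n ≈ 1050 kN·m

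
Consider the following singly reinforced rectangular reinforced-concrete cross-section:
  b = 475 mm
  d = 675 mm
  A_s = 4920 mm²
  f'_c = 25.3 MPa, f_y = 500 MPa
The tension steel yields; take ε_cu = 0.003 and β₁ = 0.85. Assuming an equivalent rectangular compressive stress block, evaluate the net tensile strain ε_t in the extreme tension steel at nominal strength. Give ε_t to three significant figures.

ε_t ≈ 0.00415

a = A_s f_y/(0.85 f'_c b) = 240.83 mm.
β₁ = 0.85, so c = a/β₁ = 240.83/0.85 = 283.33 mm.
From the linear strain diagram with ε_cu = 0.003: ε_t = 0.003 (d − c)/c = 0.003 × (675 − 283.33)/283.33 = 0.00415.
ε_t is between 0.004 and 0.005 — transition zone.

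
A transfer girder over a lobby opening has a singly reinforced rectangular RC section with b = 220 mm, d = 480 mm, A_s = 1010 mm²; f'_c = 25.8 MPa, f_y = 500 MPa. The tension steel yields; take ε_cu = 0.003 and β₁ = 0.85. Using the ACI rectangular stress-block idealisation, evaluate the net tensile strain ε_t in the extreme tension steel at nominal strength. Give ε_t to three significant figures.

ε_t ≈ 0.00869

a = A_s f_y/(0.85 f'_c b) = 104.67 mm.
β₁ = 0.85, so c = a/β₁ = 104.67/0.85 = 123.14 mm.
From the linear strain diagram with ε_cu = 0.003: ε_t = 0.003 (d − c)/c = 0.003 × (480 − 123.14)/123.14 = 0.00869.
Since ε_t ≥ 0.005, the section is tension-controlled.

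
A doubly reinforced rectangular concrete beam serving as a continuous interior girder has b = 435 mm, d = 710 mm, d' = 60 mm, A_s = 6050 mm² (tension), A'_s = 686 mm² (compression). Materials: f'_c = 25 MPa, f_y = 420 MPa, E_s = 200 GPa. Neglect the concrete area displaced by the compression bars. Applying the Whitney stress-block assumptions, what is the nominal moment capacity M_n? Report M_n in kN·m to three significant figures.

Assume both tension and compression steel yield.
Net tension couple steel: A_s − A'_s = 5364 mm².
a = (A_s − A'_s) f_y / (0.85 f'_c b) = 2252880/(0.85 × 25 × 435) = 243.72 mm.
c = a/β₁ = 243.72/0.85 = 286.73 mm; ε'_s = 0.003(c − d')/c = 0.0024 ≥ f_y/E_s = 0.0021, so compression steel does yield.
M_n = (A_s − A'_s) f_y (d − a/2) + A'_s f_y (d − d') = [2252880 × (710 − 121.86) + 288120 × (710 − 60)] × 10⁻⁶ = 1325.01 + 187.28 = 1512.29 kN·m.

M_n ≈ 1510 kN·m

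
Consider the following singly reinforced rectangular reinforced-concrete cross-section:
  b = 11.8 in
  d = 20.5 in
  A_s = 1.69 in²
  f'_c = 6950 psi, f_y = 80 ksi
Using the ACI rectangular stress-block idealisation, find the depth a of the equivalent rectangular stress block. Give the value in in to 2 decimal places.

a ≈ 1.94 in

T = A_s f_y = 1.69 × 80 = 135.2 kips.
a = T/(0.85 f'_c b) = 135.2/(0.85 × 6.95 × 11.8) = 1.94 in.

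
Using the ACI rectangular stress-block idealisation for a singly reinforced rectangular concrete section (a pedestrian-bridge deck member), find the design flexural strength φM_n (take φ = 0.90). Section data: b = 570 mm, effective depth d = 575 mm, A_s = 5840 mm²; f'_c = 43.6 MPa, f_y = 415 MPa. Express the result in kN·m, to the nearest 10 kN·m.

φM_n ≈ 1130 kN·m

T = A_s f_y = 5840 × 415 = 2423600 N = 2423.6 kN.
From C = T: a = T/(0.85 f'_c b) = 2423600/(0.85 × 43.6 × 570) = 114.73 mm.
M_n = T(d − a/2) = 2423.6 kN × (575 − 57.365) mm = 1254.54 kN·m.
φM_n = 0.90 × 1254.54 = 1129.09 kN·m.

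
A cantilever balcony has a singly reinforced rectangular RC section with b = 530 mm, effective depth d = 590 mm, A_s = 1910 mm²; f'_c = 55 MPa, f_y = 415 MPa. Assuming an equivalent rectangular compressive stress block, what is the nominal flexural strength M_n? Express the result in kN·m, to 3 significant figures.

T = A_s f_y = 1910 × 415 = 792650 N = 792.65 kN.
From C = T: a = T/(0.85 f'_c b) = 792650/(0.85 × 55 × 530) = 31.99 mm.
M_n = T(d − a/2) = 792.65 kN × (590 − 15.995) mm = 454.99 kN·m.

M_n ≈ 455 kN·m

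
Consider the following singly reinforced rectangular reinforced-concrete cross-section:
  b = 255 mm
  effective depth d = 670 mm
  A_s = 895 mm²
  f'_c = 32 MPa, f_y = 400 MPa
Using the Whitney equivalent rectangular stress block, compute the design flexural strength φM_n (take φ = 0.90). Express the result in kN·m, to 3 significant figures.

T = A_s f_y = 895 × 400 = 358000 N = 358 kN.
From C = T: a = T/(0.85 f'_c b) = 358000/(0.85 × 32 × 255) = 51.61 mm.
M_n = T(d − a/2) = 358 kN × (670 − 25.805) mm = 230.62 kN·m.
φM_n = 0.90 × 230.62 = 207.56 kN·m.

φM_n ≈ 208 kN·m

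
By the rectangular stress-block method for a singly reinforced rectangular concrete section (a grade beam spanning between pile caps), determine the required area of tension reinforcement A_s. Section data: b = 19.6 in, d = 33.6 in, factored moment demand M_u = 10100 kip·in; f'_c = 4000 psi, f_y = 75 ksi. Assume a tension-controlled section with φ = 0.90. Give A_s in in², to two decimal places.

A_s ≈ 4.85 in²

M_n = M_u/φ = 10100/0.90 = 11222.2 kip·in.
From M_n = 0.85 f'_c a b (d − a/2):
a = d − √(d² − 2M_n/(0.85 f'_c b)) = 33.6 − √(33.6² − 2 × 11222.2/(0.85 × 4 × 19.6)) = 5.455 in.
A_s = 0.85 f'_c a b / f_y = 0.85 × 4 × 5.455 × 19.6 / 75 = 4.847 in².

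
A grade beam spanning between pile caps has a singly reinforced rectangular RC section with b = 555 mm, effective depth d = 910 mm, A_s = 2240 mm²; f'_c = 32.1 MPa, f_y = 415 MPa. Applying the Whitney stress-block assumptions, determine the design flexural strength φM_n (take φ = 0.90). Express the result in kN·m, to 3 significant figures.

φM_n ≈ 736 kN·m

T = A_s f_y = 2240 × 415 = 929600 N = 929.6 kN.
From C = T: a = T/(0.85 f'_c b) = 929600/(0.85 × 32.1 × 555) = 61.39 mm.
M_n = T(d − a/2) = 929.6 kN × (910 − 30.695) mm = 817.40 kN·m.
φM_n = 0.90 × 817.40 = 735.66 kN·m.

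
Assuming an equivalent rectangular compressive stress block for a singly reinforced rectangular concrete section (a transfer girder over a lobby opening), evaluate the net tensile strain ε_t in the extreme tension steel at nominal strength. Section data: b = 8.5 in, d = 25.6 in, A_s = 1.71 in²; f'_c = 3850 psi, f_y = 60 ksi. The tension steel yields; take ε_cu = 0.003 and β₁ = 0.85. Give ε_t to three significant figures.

ε_t ≈ 0.0147

a = A_s f_y/(0.85 f'_c b) = 3.688 in.
β₁ = 0.85, so c = a/β₁ = 3.688/0.85 = 4.339 in.
From the linear strain diagram with ε_cu = 0.003: ε_t = 0.003 (d − c)/c = 0.003 × (25.6 − 4.339)/4.339 = 0.0147.
Since ε_t ≥ 0.005, the section is tension-controlled.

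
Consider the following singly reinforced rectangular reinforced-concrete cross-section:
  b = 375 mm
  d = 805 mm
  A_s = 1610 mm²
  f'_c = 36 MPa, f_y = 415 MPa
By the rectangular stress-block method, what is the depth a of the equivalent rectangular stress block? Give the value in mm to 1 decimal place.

a ≈ 58.2 mm

T = A_s f_y = 1610 × 415 = 668150 N = 668.15 kN.
Setting C = 0.85 f'_c a b equal to T: a = 668150/(0.85 × 36 × 375) = 58.2 mm.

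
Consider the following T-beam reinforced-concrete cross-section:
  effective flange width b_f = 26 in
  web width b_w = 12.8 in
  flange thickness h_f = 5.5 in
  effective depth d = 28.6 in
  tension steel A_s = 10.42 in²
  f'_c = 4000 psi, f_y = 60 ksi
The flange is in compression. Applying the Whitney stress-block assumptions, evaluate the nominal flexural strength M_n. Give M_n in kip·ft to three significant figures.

Tension: T = A_s f_y = 10.42 × 60 = 625.2 kips.
Try a within the flange: a = T/(0.85 f'_c b_f) = 625.2/(0.85 × 4 × 26) = 7.072 in.
a = 7.072 > h_f = 5.5 in: the block extends into the web. Split into flange-overhang and web parts.
C_f = 0.85 f'_c (b_f − b_w) h_f = 0.85 × 4 × (26 − 12.8) × 5.5 = 246.8 kips.
Remaining web compression depth: a_w = (T − C_f)/(0.85 f'_c b_w) = (625.2 − 246.8)/(0.85 × 4 × 12.8) = 8.695 in.
M_n = C_f(d − h_f/2) + (T − C_f)(d − a_w/2) = 246.8 × (28.6 − 2.75) + 378.4 × (28.6 − 4.3475) = 6379.8 + 9177.1 = 15556.9 kip·in.
M_n = 15556.9/12 = 1296.41 kip·ft.

M_n ≈ 1300 kip·ft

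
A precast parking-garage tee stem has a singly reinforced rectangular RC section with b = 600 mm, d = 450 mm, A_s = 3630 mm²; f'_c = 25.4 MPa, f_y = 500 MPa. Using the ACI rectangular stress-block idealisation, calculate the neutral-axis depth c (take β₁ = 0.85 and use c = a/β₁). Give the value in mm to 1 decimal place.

T = A_s f_y = 3630 × 500 = 1815000 N = 1815 kN.
Setting C = 0.85 f'_c a b equal to T: a = 1815000/(0.85 × 25.4 × 600) = 140.111 mm.
With β₁ = 0.85, c = a/β₁ = 140.111/0.85 = 164.8 mm.

c ≈ 164.8 mm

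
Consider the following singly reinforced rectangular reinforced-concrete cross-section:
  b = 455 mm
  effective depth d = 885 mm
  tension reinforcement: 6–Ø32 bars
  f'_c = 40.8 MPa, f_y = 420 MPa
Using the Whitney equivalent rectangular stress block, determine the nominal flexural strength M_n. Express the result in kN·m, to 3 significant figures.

M_n ≈ 1660 kN·m

A_s = 6 × 804 = 4824 mm².
T = A_s f_y = 4824 × 420 = 2026080 N = 2026.08 kN.
From C = T: a = T/(0.85 f'_c b) = 2026080/(0.85 × 40.8 × 455) = 128.40 mm.
M_n = T(d − a/2) = 2026.08 kN × (885 − 64.2) mm = 1663.01 kN·m.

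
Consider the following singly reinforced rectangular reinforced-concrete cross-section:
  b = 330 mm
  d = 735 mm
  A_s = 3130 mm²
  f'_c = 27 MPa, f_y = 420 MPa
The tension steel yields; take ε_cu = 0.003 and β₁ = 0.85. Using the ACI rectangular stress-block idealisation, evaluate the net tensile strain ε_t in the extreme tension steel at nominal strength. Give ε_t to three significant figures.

a = A_s f_y/(0.85 f'_c b) = 173.58 mm.
β₁ = 0.85, so c = a/β₁ = 173.58/0.85 = 204.21 mm.
From the linear strain diagram with ε_cu = 0.003: ε_t = 0.003 (d − c)/c = 0.003 × (735 − 204.21)/204.21 = 0.00780.
Since ε_t ≥ 0.005, the section is tension-controlled.

ε_t ≈ 0.00780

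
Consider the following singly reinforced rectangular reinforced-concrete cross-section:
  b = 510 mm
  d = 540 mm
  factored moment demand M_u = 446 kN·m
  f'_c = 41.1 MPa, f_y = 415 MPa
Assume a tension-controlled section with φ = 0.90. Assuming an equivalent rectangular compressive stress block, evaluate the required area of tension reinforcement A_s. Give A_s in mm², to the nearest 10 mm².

A_s ≈ 2330 mm²

M_n = M_u/φ = 446/0.90 = 495.556 kN·m.
With M_n = 0.85 f'_c a b (d − a/2), solve the quadratic for a:
a = d − √(d² − 2M_n/(0.85 f'_c b)) = 540 − √(540² − 2 × 495.556×10⁶/(0.85 × 41.1 × 510)) = 54.23 mm.
A_s = 0.85 f'_c a b / f_y = 0.85 × 41.1 × 54.23 × 510 / 415 = 2328.2 mm².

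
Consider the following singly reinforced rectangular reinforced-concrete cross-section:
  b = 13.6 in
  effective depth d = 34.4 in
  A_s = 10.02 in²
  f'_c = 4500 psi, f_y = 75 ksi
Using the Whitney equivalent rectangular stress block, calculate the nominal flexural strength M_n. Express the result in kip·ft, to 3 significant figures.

T = A_s f_y = 10.02 × 75 = 751.5 kips.
a = T/(0.85 f'_c b) = 751.5/(0.85 × 4.5 × 13.6) = 14.446 in.
M_n = T(d − a/2) = 751.5 × (34.4 − 7.223) = 20423.5 kip·in = 20423.5/12 = 1701.96 kip·ft.

M_n ≈ 1700 kip·ft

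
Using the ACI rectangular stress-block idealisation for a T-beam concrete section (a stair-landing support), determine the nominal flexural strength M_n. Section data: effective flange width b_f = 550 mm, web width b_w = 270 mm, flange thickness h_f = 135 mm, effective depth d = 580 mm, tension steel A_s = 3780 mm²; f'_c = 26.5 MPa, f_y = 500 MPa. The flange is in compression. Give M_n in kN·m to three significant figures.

Tension: T = A_s f_y = 3780 × 500 = 1890000 N.
Try a within the flange: a = T/(0.85 f'_c b_f) = 1890000/(0.85 × 26.5 × 550) = 152.56 mm.
a = 152.56 > h_f = 135 mm: the block extends into the web. Split into flange-overhang and web parts.
C_f = 0.85 f'_c (b_f − b_w) h_f = 0.85 × 26.5 × (550 − 270) × 135 = 851445 N.
Remaining web compression depth: a_w = (T − C_f)/(0.85 f'_c b_w) = (1890000 − 851445)/(0.85 × 26.5 × 270) = 170.77 mm.
M_n = C_f(d − h_f/2) + (T − C_f)(d − a_w/2) = 851445 × (580 − 67.5) + 1038555 × (580 − 85.385) = 436.37 + 513.68 = 950.05 × 10⁶ N·mm.
M_n = 950.05 kN·m.

M_n ≈ 950 kN·m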